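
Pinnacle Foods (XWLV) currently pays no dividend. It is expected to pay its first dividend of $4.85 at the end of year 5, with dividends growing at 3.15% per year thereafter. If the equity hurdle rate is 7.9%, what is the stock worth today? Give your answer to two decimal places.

Deferred-dividend DDM. At t=4 the remaining stream is a growing perpetuity with first payment D_5 = 4.85.
V_4 = D_5/(r−g) = 4.85/(0.079−0.0315) = 102.1053
P₀ = V_4/(1+r)^4 = 102.1053/(1+0.079)^4 = 75.3290

$75.33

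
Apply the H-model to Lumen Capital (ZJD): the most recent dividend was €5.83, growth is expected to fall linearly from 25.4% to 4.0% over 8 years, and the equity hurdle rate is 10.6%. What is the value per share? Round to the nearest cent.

H-model: P₀ = D₀[(1+g_L) + H(g_S−g_L)]/(r−g_L), with H = 8/2 = 4.
P₀ = 5.83 × [(1+0.04) + 4×(0.254−0.04)] / (0.106−0.04)
   = 5.83 × 1.8960 / 0.066 = 167.4800

€167.48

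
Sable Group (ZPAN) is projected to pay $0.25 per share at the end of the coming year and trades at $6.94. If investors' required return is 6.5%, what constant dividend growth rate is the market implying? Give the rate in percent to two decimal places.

2.90%

From P₀ = D₁/(r − g), the implied growth is g = r − D₁/P₀.
g = 0.065 − 0.25/6.94 = 0.065 − 0.03602 = 0.02898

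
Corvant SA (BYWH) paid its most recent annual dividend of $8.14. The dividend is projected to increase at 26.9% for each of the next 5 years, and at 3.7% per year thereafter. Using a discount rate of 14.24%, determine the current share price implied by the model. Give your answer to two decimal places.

Two-stage DDM. Project D₁…D_5 at 0.269, terminal growth 0.037, discount at r = 0.1424.
D_1 = 10.3297
D_2 = 13.1083
D_3 = 16.6345
D_4 = 21.1092
D_5 = 26.7875
Terminal value at t=5: TV = D_6/(r−g) = 27.7787/(0.1424−0.037) = 263.5546
P₀ = 10.3297/(1+0.1424)^1 + 13.1083/(1+0.1424)^2 + 16.6345/(1+0.1424)^3 + 21.1092/(1+0.1424)^4 + 26.7875/(1+0.1424)^5 + 263.5546/(1+0.1424)^5 = 191.8543

$191.85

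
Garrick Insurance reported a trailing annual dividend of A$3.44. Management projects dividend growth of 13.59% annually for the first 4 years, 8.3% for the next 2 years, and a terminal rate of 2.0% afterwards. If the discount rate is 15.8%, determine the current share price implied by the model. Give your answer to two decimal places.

Three-stage DDM. Project D₁…D_6; terminal Gordon value at t=6 with g = 0.02; discount at r = 0.158.
D_1 = 3.9075
D_2 = 4.4385
D_3 = 5.0417
D_4 = 5.7269
D_5 = 6.2022
D_6 = 6.7170
TV_6 = 6.8513/(0.158−0.02) = 49.6474
P₀ = Σ Dₜ/(1+r)ᵗ + TV_6/(1+r)^6 = 39.4696

A$39.47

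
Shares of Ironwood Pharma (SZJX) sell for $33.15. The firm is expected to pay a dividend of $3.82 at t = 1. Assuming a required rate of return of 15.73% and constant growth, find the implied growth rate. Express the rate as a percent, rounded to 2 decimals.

From P₀ = D₁/(r − g), the implied growth is g = r − D₁/P₀.
g = 0.1573 − 3.82/33.15 = 0.1573 − 0.11523 = 0.04207

4.21%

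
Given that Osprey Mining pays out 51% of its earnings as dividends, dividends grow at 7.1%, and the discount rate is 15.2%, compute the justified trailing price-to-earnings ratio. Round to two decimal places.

Justified trailing P/E = b(1+g)/(r−g) = 0.51×(1+0.071)/(0.152−0.071) = 6.7433

6.74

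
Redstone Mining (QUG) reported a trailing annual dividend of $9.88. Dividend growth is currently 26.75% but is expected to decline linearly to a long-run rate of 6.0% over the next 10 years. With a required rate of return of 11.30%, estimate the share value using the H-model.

$391.01

H-model: P₀ = D₀[(1+g_L) + H(g_S−g_L)]/(r−g_L), with H = 10/2 = 5.
P₀ = 9.88 × [(1+0.06) + 5×(0.2675−0.06)] / (0.113−0.06)
   = 9.88 × 2.0975 / 0.053 = 391.0057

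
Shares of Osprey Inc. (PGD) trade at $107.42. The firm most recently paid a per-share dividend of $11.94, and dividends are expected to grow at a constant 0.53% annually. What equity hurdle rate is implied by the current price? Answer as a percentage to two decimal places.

11.70%

Rearranging the constant-growth DDM: r = D₁/P₀ + g.
D₁ = 11.94 × (1 + 0.0053) = 12.0033.
r = 12.0033 / 107.42 + 0.0053 = 0.11174 + 0.0053 = 0.11704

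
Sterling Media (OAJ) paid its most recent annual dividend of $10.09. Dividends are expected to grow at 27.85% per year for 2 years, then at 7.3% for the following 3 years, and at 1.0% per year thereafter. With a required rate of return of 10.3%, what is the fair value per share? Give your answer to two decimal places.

Three-stage DDM. Project D₁…D_5; terminal Gordon value at t=5 with g = 0.01; discount at r = 0.103.
D_1 = 12.9001
D_2 = 16.4927
D_3 = 17.6967
D_4 = 18.9886
D_5 = 20.3747
TV_5 = 20.5785/(0.103−0.01) = 221.2739
P₀ = Σ Dₜ/(1+r)ᵗ + TV_5/(1+r)^5 = 199.2836

$199.28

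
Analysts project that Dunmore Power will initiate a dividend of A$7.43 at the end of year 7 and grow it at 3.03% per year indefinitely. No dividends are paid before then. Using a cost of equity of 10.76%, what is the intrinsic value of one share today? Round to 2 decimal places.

A$52.06

Deferred-dividend DDM. At t=6 the remaining stream is a growing perpetuity with first payment D_7 = 7.43.
V_6 = D_7/(r−g) = 7.43/(0.1076−0.0303) = 96.1190
P₀ = V_6/(1+r)^6 = 96.1190/(1+0.1076)^6 = 52.0609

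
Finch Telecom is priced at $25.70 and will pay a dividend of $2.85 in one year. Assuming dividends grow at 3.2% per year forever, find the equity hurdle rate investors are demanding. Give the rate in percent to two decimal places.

Rearranging the constant-growth DDM: r = D₁/P₀ + g.
r = 2.8500 / 25.70 + 0.032 = 0.11089 + 0.032 = 0.14289

14.29%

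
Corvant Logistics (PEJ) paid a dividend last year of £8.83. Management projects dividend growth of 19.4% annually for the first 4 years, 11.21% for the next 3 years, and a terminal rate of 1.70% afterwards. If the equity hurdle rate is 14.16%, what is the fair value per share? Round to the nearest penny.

£149.38

Three-stage DDM. Project D₁…D_7; terminal Gordon value at t=7 with g = 0.017; discount at r = 0.1416.
D_1 = 10.5430
D_2 = 12.5884
D_3 = 15.0305
D_4 = 17.9464
D_5 = 19.9582
D_6 = 22.1955
D_7 = 24.6837
TV_7 = 25.1033/(0.1416−0.017) = 201.4710
P₀ = Σ Dₜ/(1+r)ᵗ + TV_7/(1+r)^7 = 149.3807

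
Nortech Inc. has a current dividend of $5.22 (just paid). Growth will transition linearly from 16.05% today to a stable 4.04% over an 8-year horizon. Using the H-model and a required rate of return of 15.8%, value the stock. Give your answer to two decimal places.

$67.50

H-model: P₀ = D₀[(1+g_L) + H(g_S−g_L)]/(r−g_L), with H = 8/2 = 4.
P₀ = 5.22 × [(1+0.0404) + 4×(0.1605−0.0404)] / (0.158−0.0404)
   = 5.22 × 1.5208 / 0.1176 = 67.5049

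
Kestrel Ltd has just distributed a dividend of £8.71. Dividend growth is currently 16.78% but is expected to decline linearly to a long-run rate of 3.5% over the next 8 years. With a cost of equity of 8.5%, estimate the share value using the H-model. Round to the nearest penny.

£272.83

H-model: P₀ = D₀[(1+g_L) + H(g_S−g_L)]/(r−g_L), with H = 8/2 = 4.
P₀ = 8.71 × [(1+0.035) + 4×(0.1678−0.035)] / (0.085−0.035)
   = 8.71 × 1.5662 / 0.05 = 272.8320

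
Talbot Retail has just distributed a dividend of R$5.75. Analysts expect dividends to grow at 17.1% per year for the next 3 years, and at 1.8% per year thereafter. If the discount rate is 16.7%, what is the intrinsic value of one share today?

Two-stage DDM. Project D₁…D_3 at 0.171, terminal growth 0.018, discount at r = 0.167.
D_1 = 6.7332
D_2 = 7.8846
D_3 = 9.2329
Terminal value at t=3: TV = D_4/(r−g) = 9.3991/(0.167−0.018) = 63.0812
P₀ = 6.7332/(1+0.167)^1 + 7.8846/(1+0.167)^2 + 9.2329/(1+0.167)^3 + 63.0812/(1+0.167)^3 = 57.0591

R$57.06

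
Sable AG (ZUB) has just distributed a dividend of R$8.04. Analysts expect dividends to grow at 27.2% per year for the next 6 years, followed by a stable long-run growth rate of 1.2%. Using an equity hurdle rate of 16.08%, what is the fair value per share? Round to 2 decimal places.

R$161.93

Two-stage DDM. Project D₁…D_6 at 0.272, terminal growth 0.012, discount at r = 0.1608.
D_1 = 10.2269
D_2 = 13.0086
D_3 = 16.5469
D_4 = 21.0477
D_5 = 26.7727
D_6 = 34.0548
Terminal value at t=6: TV = D_7/(r−g) = 34.4635/(0.1608−0.012) = 231.6095
P₀ = 10.2269/(1+0.1608)^1 + 13.0086/(1+0.1608)^2 + 16.5469/(1+0.1608)^3 + 21.0477/(1+0.1608)^4 + 26.7727/(1+0.1608)^5 + 34.0548/(1+0.1608)^6 + 231.6095/(1+0.1608)^6 = 161.9285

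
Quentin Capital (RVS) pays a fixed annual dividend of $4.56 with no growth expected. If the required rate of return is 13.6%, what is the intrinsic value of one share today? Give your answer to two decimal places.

Zero-growth DDM (perpetuity): P₀ = D/r = 4.56 / 0.136 = 33.5294

$33.53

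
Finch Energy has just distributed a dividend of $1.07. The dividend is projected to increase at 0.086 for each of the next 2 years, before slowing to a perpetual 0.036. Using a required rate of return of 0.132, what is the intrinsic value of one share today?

$12.64

Two-stage DDM. Project D₁…D_2 at 0.086, terminal growth 0.036, discount at r = 0.132.
D_1 = 1.1620
D_2 = 1.2620
Terminal value at t=2: TV = D_3/(r−g) = 1.3074/(0.132−0.036) = 13.6186
P₀ = 1.1620/(1+0.132)^1 + 1.2620/(1+0.132)^2 + 13.6186/(1+0.132)^2 = 12.6390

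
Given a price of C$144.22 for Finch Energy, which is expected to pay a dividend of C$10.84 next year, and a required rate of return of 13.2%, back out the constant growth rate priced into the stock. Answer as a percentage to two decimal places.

5.68%

From P₀ = D₁/(r − g), the implied growth is g = r − D₁/P₀.
g = 0.132 − 10.84/144.22 = 0.132 − 0.07516 = 0.05684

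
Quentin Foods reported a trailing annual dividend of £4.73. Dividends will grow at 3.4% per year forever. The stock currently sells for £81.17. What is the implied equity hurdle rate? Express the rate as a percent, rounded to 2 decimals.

9.43%

Rearranging the constant-growth DDM: r = D₁/P₀ + g.
D₁ = 4.73 × (1 + 0.034) = 4.8908.
r = 4.8908 / 81.17 + 0.034 = 0.06025 + 0.034 = 0.09425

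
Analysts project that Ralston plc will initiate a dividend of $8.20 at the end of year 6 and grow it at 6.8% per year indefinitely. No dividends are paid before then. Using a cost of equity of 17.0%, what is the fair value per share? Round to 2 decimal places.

$36.67

Deferred-dividend DDM. At t=5 the remaining stream is a growing perpetuity with first payment D_6 = 8.20.
V_5 = D_6/(r−g) = 8.20/(0.17−0.068) = 80.3922
P₀ = V_5/(1+r)^5 = 80.3922/(1+0.17)^5 = 36.6678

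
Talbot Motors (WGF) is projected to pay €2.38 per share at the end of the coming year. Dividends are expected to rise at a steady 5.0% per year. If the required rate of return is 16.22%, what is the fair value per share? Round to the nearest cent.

Gordon growth model: P₀ = D₁/(r − g), with D₁ = 2.38 given directly.
P₀ = 2.3800 / (0.1622 − 0.05) = 2.3800 / 0.1122 = 21.2121

€21.21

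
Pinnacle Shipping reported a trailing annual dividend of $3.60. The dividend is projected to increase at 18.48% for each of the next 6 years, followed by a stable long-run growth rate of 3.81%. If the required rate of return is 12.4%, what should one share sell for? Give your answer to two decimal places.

$85.76

Two-stage DDM. Project D₁…D_6 at 0.1848, terminal growth 0.0381, discount at r = 0.124.
D_1 = 4.2653
D_2 = 5.0535
D_3 = 5.9874
D_4 = 7.0939
D_5 = 8.4048
D_6 = 9.9580
Terminal value at t=6: TV = D_7/(r−g) = 10.3374/(0.124−0.0381) = 120.3424
P₀ = 4.2653/(1+0.124)^1 + 5.0535/(1+0.124)^2 + 5.9874/(1+0.124)^3 + 7.0939/(1+0.124)^4 + 8.4048/(1+0.124)^5 + 9.9580/(1+0.124)^6 + 120.3424/(1+0.124)^6 = 85.7576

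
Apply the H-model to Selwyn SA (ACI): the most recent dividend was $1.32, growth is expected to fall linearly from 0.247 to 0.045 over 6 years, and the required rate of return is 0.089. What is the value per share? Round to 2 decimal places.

H-model: P₀ = D₀[(1+g_L) + H(g_S−g_L)]/(r−g_L), with H = 6/2 = 3.
P₀ = 1.32 × [(1+0.045) + 3×(0.247−0.045)] / (0.089−0.045)
   = 1.32 × 1.6510 / 0.044 = 49.5300

$49.53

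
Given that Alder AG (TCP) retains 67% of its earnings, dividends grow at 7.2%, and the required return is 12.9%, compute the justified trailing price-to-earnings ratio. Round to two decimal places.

Payout ratio b = 1 − 0.67 = 0.33.
Justified trailing P/E = b(1+g)/(r−g) = 0.33×(1+0.072)/(0.129−0.072) = 6.2063

6.21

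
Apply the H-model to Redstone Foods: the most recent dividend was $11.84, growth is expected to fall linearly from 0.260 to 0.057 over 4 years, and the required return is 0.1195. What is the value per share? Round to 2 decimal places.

$277.15

H-model: P₀ = D₀[(1+g_L) + H(g_S−g_L)]/(r−g_L), with H = 4/2 = 2.
P₀ = 11.84 × [(1+0.057) + 2×(0.26−0.057)] / (0.1195−0.057)
   = 11.84 × 1.4630 / 0.0625 = 277.1507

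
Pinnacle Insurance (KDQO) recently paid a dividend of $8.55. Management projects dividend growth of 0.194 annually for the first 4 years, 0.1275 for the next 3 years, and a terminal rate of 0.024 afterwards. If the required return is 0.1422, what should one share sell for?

Three-stage DDM. Project D₁…D_7; terminal Gordon value at t=7 with g = 0.024; discount at r = 0.1422.
D_1 = 10.2087
D_2 = 12.1892
D_3 = 14.5539
D_4 = 17.3773
D_5 = 19.5930
D_6 = 22.0911
D_7 = 24.9077
TV_7 = 25.5055/(0.1422−0.024) = 215.7822
P₀ = Σ Dₜ/(1+r)ᵗ + TV_7/(1+r)^7 = 153.1836

$153.18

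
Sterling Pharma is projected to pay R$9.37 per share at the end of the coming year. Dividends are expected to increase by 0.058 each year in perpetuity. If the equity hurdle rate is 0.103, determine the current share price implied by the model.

R$208.22

Gordon growth model: P₀ = D₁/(r − g), with D₁ = 9.37 given directly.
P₀ = 9.3700 / (0.103 − 0.058) = 9.3700 / 0.045 = 208.2222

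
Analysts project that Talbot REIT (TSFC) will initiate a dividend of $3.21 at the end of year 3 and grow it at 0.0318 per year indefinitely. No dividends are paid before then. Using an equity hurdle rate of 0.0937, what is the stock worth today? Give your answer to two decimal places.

$43.35

Deferred-dividend DDM. At t=2 the remaining stream is a growing perpetuity with first payment D_3 = 3.21.
V_2 = D_3/(r−g) = 3.21/(0.0937−0.0318) = 51.8578
P₀ = V_2/(1+r)^2 = 51.8578/(1+0.0937)^2 = 43.3529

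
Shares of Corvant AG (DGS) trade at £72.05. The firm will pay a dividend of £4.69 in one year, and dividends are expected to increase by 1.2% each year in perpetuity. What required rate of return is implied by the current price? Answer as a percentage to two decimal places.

Rearranging the constant-growth DDM: r = D₁/P₀ + g.
r = 4.6900 / 72.05 + 0.012 = 0.06509 + 0.012 = 0.07709

7.71%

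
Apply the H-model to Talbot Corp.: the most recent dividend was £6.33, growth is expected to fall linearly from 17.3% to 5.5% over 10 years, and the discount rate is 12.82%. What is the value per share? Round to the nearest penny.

H-model: P₀ = D₀[(1+g_L) + H(g_S−g_L)]/(r−g_L), with H = 10/2 = 5.
P₀ = 6.33 × [(1+0.055) + 5×(0.173−0.055)] / (0.1282−0.055)
   = 6.33 × 1.6450 / 0.0732 = 142.2520

£142.25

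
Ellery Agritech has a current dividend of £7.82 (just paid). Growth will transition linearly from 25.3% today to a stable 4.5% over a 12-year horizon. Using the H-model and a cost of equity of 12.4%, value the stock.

£226.98

H-model: P₀ = D₀[(1+g_L) + H(g_S−g_L)]/(r−g_L), with H = 12/2 = 6.
P₀ = 7.82 × [(1+0.045) + 6×(0.253−0.045)] / (0.124−0.045)
   = 7.82 × 2.2930 / 0.079 = 226.9780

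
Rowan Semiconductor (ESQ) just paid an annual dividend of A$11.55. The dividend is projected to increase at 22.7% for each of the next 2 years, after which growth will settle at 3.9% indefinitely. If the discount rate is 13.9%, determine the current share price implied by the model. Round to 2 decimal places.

A$165.11

Two-stage DDM. Project D₁…D_2 at 0.227, terminal growth 0.039, discount at r = 0.139.
D_1 = 14.1718
D_2 = 17.3889
Terminal value at t=2: TV = D_3/(r−g) = 18.0670/(0.139−0.039) = 180.6703
P₀ = 14.1718/(1+0.139)^1 + 17.3889/(1+0.139)^2 + 180.6703/(1+0.139)^2 = 165.1101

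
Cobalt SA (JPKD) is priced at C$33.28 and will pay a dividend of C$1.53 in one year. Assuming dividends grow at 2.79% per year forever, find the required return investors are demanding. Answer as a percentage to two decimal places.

Rearranging the constant-growth DDM: r = D₁/P₀ + g.
r = 1.5300 / 33.28 + 0.0279 = 0.04597 + 0.0279 = 0.07387

7.39%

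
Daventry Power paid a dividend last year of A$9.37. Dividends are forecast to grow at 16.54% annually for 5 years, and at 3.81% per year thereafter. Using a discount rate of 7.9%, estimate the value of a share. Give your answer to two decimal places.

Two-stage DDM. Project D₁…D_5 at 0.1654, terminal growth 0.0381, discount at r = 0.079.
D_1 = 10.9198
D_2 = 12.7259
D_3 = 14.8308
D_4 = 17.2838
D_5 = 20.1426
Terminal value at t=5: TV = D_6/(r−g) = 20.9100/(0.079−0.0381) = 511.2467
P₀ = 10.9198/(1+0.079)^1 + 12.7259/(1+0.079)^2 + 14.8308/(1+0.079)^3 + 17.2838/(1+0.079)^4 + 20.1426/(1+0.079)^5 + 511.2467/(1+0.079)^5 = 408.9418

A$408.94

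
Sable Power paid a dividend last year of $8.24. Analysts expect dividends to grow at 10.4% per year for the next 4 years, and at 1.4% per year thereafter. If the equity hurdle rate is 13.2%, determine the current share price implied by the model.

Two-stage DDM. Project D₁…D_4 at 0.104, terminal growth 0.014, discount at r = 0.132.
D_1 = 9.0970
D_2 = 10.0430
D_3 = 11.0875
D_4 = 12.2406
Terminal value at t=4: TV = D_5/(r−g) = 12.4120/(0.132−0.014) = 105.1864
P₀ = 9.0970/(1+0.132)^1 + 10.0430/(1+0.132)^2 + 11.0875/(1+0.132)^3 + 12.2406/(1+0.132)^4 + 105.1864/(1+0.132)^4 = 95.0297

$95.03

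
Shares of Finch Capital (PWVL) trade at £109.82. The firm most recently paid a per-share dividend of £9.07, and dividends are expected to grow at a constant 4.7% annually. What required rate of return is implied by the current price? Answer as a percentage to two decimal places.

13.35%

Rearranging the constant-growth DDM: r = D₁/P₀ + g.
D₁ = 9.07 × (1 + 0.047) = 9.4963.
r = 9.4963 / 109.82 + 0.047 = 0.08647 + 0.047 = 0.13347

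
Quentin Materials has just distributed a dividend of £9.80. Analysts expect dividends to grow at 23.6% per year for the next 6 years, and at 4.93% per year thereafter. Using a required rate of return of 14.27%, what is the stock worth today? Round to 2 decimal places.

£254.40

Two-stage DDM. Project D₁…D_6 at 0.236, terminal growth 0.0493, discount at r = 0.1427.
D_1 = 12.1128
D_2 = 14.9714
D_3 = 18.5047
D_4 = 22.8718
D_5 = 28.2695
D_6 = 34.9411
Terminal value at t=6: TV = D_7/(r−g) = 36.6637/(0.1427−0.0493) = 392.5452
P₀ = 12.1128/(1+0.1427)^1 + 14.9714/(1+0.1427)^2 + 18.5047/(1+0.1427)^3 + 22.8718/(1+0.1427)^4 + 28.2695/(1+0.1427)^5 + 34.9411/(1+0.1427)^6 + 392.5452/(1+0.1427)^6 = 254.4039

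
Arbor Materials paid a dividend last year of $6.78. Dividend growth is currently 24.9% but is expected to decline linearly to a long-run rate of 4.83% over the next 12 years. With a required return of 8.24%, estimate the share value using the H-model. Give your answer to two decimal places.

$447.86

H-model: P₀ = D₀[(1+g_L) + H(g_S−g_L)]/(r−g_L), with H = 12/2 = 6.
P₀ = 6.78 × [(1+0.0483) + 6×(0.249−0.0483)] / (0.0824−0.0483)
   = 6.78 × 2.2525 / 0.0341 = 447.8578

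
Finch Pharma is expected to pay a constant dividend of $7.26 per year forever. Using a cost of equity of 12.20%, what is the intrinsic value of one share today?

$59.51

Zero-growth DDM (perpetuity): P₀ = D/r = 7.26 / 0.122 = 59.5082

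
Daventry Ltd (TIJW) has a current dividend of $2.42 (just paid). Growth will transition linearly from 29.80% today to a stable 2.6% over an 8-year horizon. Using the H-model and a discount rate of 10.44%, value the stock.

$65.25

H-model: P₀ = D₀[(1+g_L) + H(g_S−g_L)]/(r−g_L), with H = 8/2 = 4.
P₀ = 2.42 × [(1+0.026) + 4×(0.298−0.026)] / (0.1044−0.026)
   = 2.42 × 2.1140 / 0.0784 = 65.2536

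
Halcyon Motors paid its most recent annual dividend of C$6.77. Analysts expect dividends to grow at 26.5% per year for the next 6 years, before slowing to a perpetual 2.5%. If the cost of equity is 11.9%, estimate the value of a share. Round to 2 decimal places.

Two-stage DDM. Project D₁…D_6 at 0.265, terminal growth 0.025, discount at r = 0.119.
D_1 = 8.5640
D_2 = 10.8335
D_3 = 13.7044
D_4 = 17.3361
D_5 = 21.9301
D_6 = 27.7416
Terminal value at t=6: TV = D_7/(r−g) = 28.4352/(0.119−0.025) = 302.5017
P₀ = 8.5640/(1+0.119)^1 + 10.8335/(1+0.119)^2 + 13.7044/(1+0.119)^3 + 17.3361/(1+0.119)^4 + 21.9301/(1+0.119)^5 + 27.7416/(1+0.119)^6 + 302.5017/(1+0.119)^6 = 217.8528

C$217.85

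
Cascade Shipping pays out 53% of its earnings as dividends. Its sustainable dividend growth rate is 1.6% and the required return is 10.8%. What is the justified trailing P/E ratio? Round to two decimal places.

Justified trailing P/E = b(1+g)/(r−g) = 0.53×(1+0.016)/(0.108−0.016) = 5.8530

5.85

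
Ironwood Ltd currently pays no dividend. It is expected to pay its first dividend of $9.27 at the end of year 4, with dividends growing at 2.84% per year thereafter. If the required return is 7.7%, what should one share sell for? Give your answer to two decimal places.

$152.68

Deferred-dividend DDM. At t=3 the remaining stream is a growing perpetuity with first payment D_4 = 9.27.
V_3 = D_4/(r−g) = 9.27/(0.077−0.0284) = 190.7407
P₀ = V_3/(1+r)^3 = 190.7407/(1+0.077)^3 = 152.6850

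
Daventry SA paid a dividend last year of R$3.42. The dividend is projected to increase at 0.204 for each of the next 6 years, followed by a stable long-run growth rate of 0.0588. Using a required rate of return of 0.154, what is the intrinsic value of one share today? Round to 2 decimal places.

R$72.93

Two-stage DDM. Project D₁…D_6 at 0.204, terminal growth 0.0588, discount at r = 0.154.
D_1 = 4.1177
D_2 = 4.9577
D_3 = 5.9691
D_4 = 7.1867
D_5 = 8.6528
D_6 = 10.4180
Terminal value at t=6: TV = D_7/(r−g) = 11.0306/(0.154−0.0588) = 115.8676
P₀ = 4.1177/(1+0.154)^1 + 4.9577/(1+0.154)^2 + 5.9691/(1+0.154)^3 + 7.1867/(1+0.154)^4 + 8.6528/(1+0.154)^5 + 10.4180/(1+0.154)^6 + 115.8676/(1+0.154)^6 = 72.9264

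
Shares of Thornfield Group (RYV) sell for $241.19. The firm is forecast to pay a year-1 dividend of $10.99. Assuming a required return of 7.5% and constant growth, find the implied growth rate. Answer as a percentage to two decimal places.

From P₀ = D₁/(r − g), the implied growth is g = r − D₁/P₀.
g = 0.075 − 10.99/241.19 = 0.075 − 0.04557 = 0.02943

2.94%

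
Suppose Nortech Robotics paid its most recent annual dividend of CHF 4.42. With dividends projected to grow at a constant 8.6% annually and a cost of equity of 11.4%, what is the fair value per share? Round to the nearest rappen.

CHF 171.43

Gordon growth model: P₀ = D₁/(r − g). D₁ = 4.42 × (1 + 0.086) = 4.8001.
P₀ = 4.8001 / (0.114 − 0.086) = 4.8001 / 0.028 = 171.4329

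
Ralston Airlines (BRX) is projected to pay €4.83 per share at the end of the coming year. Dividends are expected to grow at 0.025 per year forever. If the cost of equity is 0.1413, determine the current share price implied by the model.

€41.53

Gordon growth model: P₀ = D₁/(r − g), with D₁ = 4.83 given directly.
P₀ = 4.8300 / (0.1413 − 0.025) = 4.8300 / 0.1163 = 41.5305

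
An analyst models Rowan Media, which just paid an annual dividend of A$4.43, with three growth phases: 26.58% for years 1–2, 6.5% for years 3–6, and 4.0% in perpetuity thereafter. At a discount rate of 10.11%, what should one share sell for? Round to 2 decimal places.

A$119.72

Three-stage DDM. Project D₁…D_6; terminal Gordon value at t=6 with g = 0.04; discount at r = 0.1011.
D_1 = 5.6075
D_2 = 7.0980
D_3 = 7.5593
D_4 = 8.0507
D_5 = 8.5740
D_6 = 9.1313
TV_6 = 9.4965/(0.1011−0.04) = 155.4263
P₀ = Σ Dₜ/(1+r)ᵗ + TV_6/(1+r)^6 = 119.7165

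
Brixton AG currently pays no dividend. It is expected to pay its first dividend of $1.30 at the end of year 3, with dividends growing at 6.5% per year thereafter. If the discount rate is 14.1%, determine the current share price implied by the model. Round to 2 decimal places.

Deferred-dividend DDM. At t=2 the remaining stream is a growing perpetuity with first payment D_3 = 1.30.
V_2 = D_3/(r−g) = 1.30/(0.141−0.065) = 17.1053
P₀ = V_2/(1+r)^2 = 17.1053/(1+0.141)^2 = 13.1389

$13.14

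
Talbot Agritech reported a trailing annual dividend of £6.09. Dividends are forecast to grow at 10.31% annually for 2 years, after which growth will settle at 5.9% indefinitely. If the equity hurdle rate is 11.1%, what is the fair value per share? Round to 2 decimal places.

£134.32

Two-stage DDM. Project D₁…D_2 at 0.1031, terminal growth 0.059, discount at r = 0.111.
D_1 = 6.7179
D_2 = 7.4105
Terminal value at t=2: TV = D_3/(r−g) = 7.8477/(0.111−0.059) = 150.9175
P₀ = 6.7179/(1+0.111)^1 + 7.4105/(1+0.111)^2 + 150.9175/(1+0.111)^2 = 134.3180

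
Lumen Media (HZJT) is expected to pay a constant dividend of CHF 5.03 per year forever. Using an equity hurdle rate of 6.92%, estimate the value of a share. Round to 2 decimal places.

Zero-growth DDM (perpetuity): P₀ = D/r = 5.03 / 0.0692 = 72.6879

CHF 72.69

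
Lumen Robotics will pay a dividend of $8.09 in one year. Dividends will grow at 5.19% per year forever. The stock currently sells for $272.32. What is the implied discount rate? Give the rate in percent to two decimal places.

Rearranging the constant-growth DDM: r = D₁/P₀ + g.
r = 8.0900 / 272.32 + 0.0519 = 0.02971 + 0.0519 = 0.08161

8.16%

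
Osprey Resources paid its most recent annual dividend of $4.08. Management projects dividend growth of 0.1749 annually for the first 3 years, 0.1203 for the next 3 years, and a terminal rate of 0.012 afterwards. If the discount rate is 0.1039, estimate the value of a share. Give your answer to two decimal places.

Three-stage DDM. Project D₁…D_6; terminal Gordon value at t=6 with g = 0.012; discount at r = 0.1039.
D_1 = 4.7936
D_2 = 5.6320
D_3 = 6.6170
D_4 = 7.4131
D_5 = 8.3048
D_6 = 9.3039
TV_6 = 9.4156/(0.1039−0.012) = 102.4545
P₀ = Σ Dₜ/(1+r)ᵗ + TV_6/(1+r)^6 = 85.7005

$85.70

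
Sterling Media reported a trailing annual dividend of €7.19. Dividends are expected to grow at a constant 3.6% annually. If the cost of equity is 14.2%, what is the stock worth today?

€70.27

Gordon growth model: P₀ = D₁/(r − g). D₁ = 7.19 × (1 + 0.036) = 7.4488.
P₀ = 7.4488 / (0.142 − 0.036) = 7.4488 / 0.106 = 70.2721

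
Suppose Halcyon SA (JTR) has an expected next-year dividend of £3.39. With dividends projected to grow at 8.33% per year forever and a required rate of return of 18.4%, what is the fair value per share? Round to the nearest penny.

£33.66

Gordon growth model: P₀ = D₁/(r − g), with D₁ = 3.39 given directly.
P₀ = 3.3900 / (0.184 − 0.0833) = 3.3900 / 0.1007 = 33.6643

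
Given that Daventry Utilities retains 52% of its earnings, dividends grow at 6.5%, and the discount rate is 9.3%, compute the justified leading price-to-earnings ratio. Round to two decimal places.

17.14

Payout ratio b = 1 − 0.52 = 0.48.
Justified leading P/E = b/(r−g) = 0.48/(0.093−0.065) = 17.1429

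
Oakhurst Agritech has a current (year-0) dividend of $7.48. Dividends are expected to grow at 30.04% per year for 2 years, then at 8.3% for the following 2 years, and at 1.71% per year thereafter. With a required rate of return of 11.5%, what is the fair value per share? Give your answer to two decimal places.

Three-stage DDM. Project D₁…D_4; terminal Gordon value at t=4 with g = 0.0171; discount at r = 0.115.
D_1 = 9.7270
D_2 = 12.6490
D_3 = 13.6988
D_4 = 14.8358
TV_4 = 15.0895/(0.115−0.0171) = 154.1322
P₀ = Σ Dₜ/(1+r)ᵗ + TV_4/(1+r)^4 = 138.1018

$138.10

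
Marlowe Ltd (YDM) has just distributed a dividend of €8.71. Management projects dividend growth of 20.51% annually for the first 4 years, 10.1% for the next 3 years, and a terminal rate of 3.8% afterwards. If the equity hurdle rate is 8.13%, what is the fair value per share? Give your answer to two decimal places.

Three-stage DDM. Project D₁…D_7; terminal Gordon value at t=7 with g = 0.038; discount at r = 0.0813.
D_1 = 10.4964
D_2 = 12.6492
D_3 = 15.2436
D_4 = 18.3701
D_5 = 20.2254
D_6 = 22.2682
D_7 = 24.5173
TV_7 = 25.4489/(0.0813−0.038) = 587.7355
P₀ = Σ Dₜ/(1+r)ᵗ + TV_7/(1+r)^7 = 427.8831

€427.88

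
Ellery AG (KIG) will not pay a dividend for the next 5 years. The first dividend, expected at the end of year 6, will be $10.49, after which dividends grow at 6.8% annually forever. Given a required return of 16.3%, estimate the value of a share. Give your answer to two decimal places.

$51.90

Deferred-dividend DDM. At t=5 the remaining stream is a growing perpetuity with first payment D_6 = 10.49.
V_5 = D_6/(r−g) = 10.49/(0.163−0.068) = 110.4211
P₀ = V_5/(1+r)^5 = 110.4211/(1+0.163)^5 = 51.8983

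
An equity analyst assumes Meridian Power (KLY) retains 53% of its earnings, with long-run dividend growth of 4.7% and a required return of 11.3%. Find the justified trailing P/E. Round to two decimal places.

7.46

Payout ratio b = 1 − 0.53 = 0.47.
Justified trailing P/E = b(1+g)/(r−g) = 0.47×(1+0.047)/(0.113−0.047) = 7.4559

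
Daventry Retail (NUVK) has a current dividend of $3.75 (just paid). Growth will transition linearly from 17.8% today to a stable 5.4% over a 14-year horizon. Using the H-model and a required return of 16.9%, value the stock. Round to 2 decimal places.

$62.67

H-model: P₀ = D₀[(1+g_L) + H(g_S−g_L)]/(r−g_L), with H = 14/2 = 7.
P₀ = 3.75 × [(1+0.054) + 7×(0.178−0.054)] / (0.169−0.054)
   = 3.75 × 1.9220 / 0.115 = 62.6739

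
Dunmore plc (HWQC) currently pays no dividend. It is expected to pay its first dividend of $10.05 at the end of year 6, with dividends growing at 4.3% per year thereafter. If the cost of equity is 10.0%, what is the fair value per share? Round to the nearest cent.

$109.48

Deferred-dividend DDM. At t=5 the remaining stream is a growing perpetuity with first payment D_6 = 10.05.
V_5 = D_6/(r−g) = 10.05/(0.1−0.043) = 176.3158
P₀ = V_5/(1+r)^5 = 176.3158/(1+0.1)^5 = 109.4782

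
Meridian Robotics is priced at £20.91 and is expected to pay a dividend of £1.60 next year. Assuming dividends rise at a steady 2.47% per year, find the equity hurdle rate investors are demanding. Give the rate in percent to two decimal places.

10.12%

Rearranging the constant-growth DDM: r = D₁/P₀ + g.
r = 1.6000 / 20.91 + 0.0247 = 0.07652 + 0.0247 = 0.10122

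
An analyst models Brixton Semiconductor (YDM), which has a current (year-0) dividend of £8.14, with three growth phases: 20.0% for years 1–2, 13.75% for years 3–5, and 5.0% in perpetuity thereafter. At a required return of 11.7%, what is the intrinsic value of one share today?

£202.86

Three-stage DDM. Project D₁…D_5; terminal Gordon value at t=5 with g = 0.05; discount at r = 0.117.
D_1 = 9.7680
D_2 = 11.7216
D_3 = 13.3333
D_4 = 15.1667
D_5 = 17.2521
TV_5 = 18.1147/(0.117−0.05) = 270.3682
P₀ = Σ Dₜ/(1+r)ᵗ + TV_5/(1+r)^5 = 202.8561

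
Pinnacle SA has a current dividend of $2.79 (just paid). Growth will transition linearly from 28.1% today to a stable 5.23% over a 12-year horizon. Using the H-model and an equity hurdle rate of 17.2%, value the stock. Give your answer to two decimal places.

$56.51

H-model: P₀ = D₀[(1+g_L) + H(g_S−g_L)]/(r−g_L), with H = 12/2 = 6.
P₀ = 2.79 × [(1+0.0523) + 6×(0.281−0.0523)] / (0.172−0.0523)
   = 2.79 × 2.4245 / 0.1197 = 56.5109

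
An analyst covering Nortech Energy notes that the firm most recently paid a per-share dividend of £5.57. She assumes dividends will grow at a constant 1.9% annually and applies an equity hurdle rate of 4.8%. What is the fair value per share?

£195.72

Gordon growth model: P₀ = D₁/(r − g). D₁ = 5.57 × (1 + 0.019) = 5.6758.
P₀ = 5.6758 / (0.048 − 0.019) = 5.6758 / 0.029 = 195.7183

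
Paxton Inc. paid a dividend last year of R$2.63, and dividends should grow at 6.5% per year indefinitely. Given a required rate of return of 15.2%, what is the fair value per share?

Gordon growth model: P₀ = D₁/(r − g). D₁ = 2.63 × (1 + 0.065) = 2.8009.
P₀ = 2.8009 / (0.152 − 0.065) = 2.8009 / 0.087 = 32.1948

R$32.19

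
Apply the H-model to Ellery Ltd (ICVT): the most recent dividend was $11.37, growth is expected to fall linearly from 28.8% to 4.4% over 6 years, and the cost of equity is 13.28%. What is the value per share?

$227.40

H-model: P₀ = D₀[(1+g_L) + H(g_S−g_L)]/(r−g_L), with H = 6/2 = 3.
P₀ = 11.37 × [(1+0.044) + 3×(0.288−0.044)] / (0.1328−0.044)
   = 11.37 × 1.7760 / 0.0888 = 227.4000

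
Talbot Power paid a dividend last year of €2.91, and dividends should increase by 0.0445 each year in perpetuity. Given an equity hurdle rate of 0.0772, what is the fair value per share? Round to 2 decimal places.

Gordon growth model: P₀ = D₁/(r − g). D₁ = 2.91 × (1 + 0.0445) = 3.0395.
P₀ = 3.0395 / (0.0772 − 0.0445) = 3.0395 / 0.0327 = 92.9509

€92.95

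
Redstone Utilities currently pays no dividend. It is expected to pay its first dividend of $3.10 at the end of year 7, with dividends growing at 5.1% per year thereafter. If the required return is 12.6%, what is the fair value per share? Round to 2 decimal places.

Deferred-dividend DDM. At t=6 the remaining stream is a growing perpetuity with first payment D_7 = 3.10.
V_6 = D_7/(r−g) = 3.10/(0.126−0.051) = 41.3333
P₀ = V_6/(1+r)^6 = 41.3333/(1+0.126)^6 = 20.2801

$20.28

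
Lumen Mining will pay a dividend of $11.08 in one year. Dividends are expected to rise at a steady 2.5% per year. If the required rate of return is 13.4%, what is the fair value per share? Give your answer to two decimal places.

$101.65

Gordon growth model: P₀ = D₁/(r − g), with D₁ = 11.08 given directly.
P₀ = 11.0800 / (0.134 − 0.025) = 11.0800 / 0.109 = 101.6514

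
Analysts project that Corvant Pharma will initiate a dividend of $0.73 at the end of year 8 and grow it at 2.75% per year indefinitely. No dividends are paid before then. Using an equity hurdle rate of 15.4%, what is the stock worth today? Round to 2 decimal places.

Deferred-dividend DDM. At t=7 the remaining stream is a growing perpetuity with first payment D_8 = 0.73.
V_7 = D_8/(r−g) = 0.73/(0.154−0.0275) = 5.7708
P₀ = V_7/(1+r)^7 = 5.7708/(1+0.154)^7 = 2.1173

$2.12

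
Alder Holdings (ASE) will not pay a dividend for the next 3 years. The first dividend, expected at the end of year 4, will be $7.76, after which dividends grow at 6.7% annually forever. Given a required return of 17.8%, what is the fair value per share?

Deferred-dividend DDM. At t=3 the remaining stream is a growing perpetuity with first payment D_4 = 7.76.
V_3 = D_4/(r−g) = 7.76/(0.178−0.067) = 69.9099
P₀ = V_3/(1+r)^3 = 69.9099/(1+0.178)^3 = 42.7664

$42.77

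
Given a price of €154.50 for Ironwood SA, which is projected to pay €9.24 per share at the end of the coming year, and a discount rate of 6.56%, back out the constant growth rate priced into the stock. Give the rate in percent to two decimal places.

From P₀ = D₁/(r − g), the implied growth is g = r − D₁/P₀.
g = 0.0656 − 9.24/154.50 = 0.0656 − 0.05981 = 0.00579

0.58%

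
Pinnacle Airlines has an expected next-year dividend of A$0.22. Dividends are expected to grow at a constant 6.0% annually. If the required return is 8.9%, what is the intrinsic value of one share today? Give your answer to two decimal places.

A$7.59

Gordon growth model: P₀ = D₁/(r − g), with D₁ = 0.22 given directly.
P₀ = 0.2200 / (0.089 − 0.06) = 0.2200 / 0.029 = 7.5862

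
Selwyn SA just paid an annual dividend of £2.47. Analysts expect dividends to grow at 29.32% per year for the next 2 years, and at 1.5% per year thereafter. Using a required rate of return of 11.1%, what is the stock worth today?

£41.60

Two-stage DDM. Project D₁…D_2 at 0.2932, terminal growth 0.015, discount at r = 0.111.
D_1 = 3.1942
D_2 = 4.1307
Terminal value at t=2: TV = D_3/(r−g) = 4.1927/(0.111−0.015) = 43.6740
P₀ = 3.1942/(1+0.111)^1 + 4.1307/(1+0.111)^2 + 43.6740/(1+0.111)^2 = 41.6047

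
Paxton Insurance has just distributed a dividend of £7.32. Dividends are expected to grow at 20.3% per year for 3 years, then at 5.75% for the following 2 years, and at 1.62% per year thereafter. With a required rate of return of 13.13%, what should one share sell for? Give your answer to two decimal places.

Three-stage DDM. Project D₁…D_5; terminal Gordon value at t=5 with g = 0.0162; discount at r = 0.1313.
D_1 = 8.8060
D_2 = 10.5936
D_3 = 12.7441
D_4 = 13.4768
D_5 = 14.2518
TV_5 = 14.4826/(0.1313−0.0162) = 125.8266
P₀ = Σ Dₜ/(1+r)ᵗ + TV_5/(1+r)^5 = 108.6838

£108.68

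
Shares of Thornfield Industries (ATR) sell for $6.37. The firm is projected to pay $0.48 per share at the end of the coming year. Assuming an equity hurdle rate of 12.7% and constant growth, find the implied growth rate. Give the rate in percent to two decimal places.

5.16%

From P₀ = D₁/(r − g), the implied growth is g = r − D₁/P₀.
g = 0.127 − 0.48/6.37 = 0.127 − 0.07535 = 0.05165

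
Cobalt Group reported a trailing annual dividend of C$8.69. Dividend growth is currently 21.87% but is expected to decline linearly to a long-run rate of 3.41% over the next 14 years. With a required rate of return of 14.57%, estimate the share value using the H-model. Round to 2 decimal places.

C$181.14

H-model: P₀ = D₀[(1+g_L) + H(g_S−g_L)]/(r−g_L), with H = 14/2 = 7.
P₀ = 8.69 × [(1+0.0341) + 7×(0.2187−0.0341)] / (0.1457−0.0341)
   = 8.69 × 2.3263 / 0.1116 = 181.1429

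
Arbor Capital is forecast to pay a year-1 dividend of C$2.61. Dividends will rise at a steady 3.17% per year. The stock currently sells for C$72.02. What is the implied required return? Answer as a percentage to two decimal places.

Rearranging the constant-growth DDM: r = D₁/P₀ + g.
r = 2.6100 / 72.02 + 0.0317 = 0.03624 + 0.0317 = 0.06794

6.79%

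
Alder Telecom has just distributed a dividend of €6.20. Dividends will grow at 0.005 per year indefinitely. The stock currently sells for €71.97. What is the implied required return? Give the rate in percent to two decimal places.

9.16%

Rearranging the constant-growth DDM: r = D₁/P₀ + g.
D₁ = 6.20 × (1 + 0.005) = 6.2310.
r = 6.2310 / 71.97 + 0.005 = 0.08658 + 0.005 = 0.09158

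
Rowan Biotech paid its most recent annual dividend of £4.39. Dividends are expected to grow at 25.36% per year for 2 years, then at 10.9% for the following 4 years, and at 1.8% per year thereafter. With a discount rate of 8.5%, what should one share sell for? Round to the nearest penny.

Three-stage DDM. Project D₁…D_6; terminal Gordon value at t=6 with g = 0.018; discount at r = 0.085.
D_1 = 5.5033
D_2 = 6.8989
D_3 = 7.6509
D_4 = 8.4849
D_5 = 9.4097
D_6 = 10.4354
TV_6 = 10.6232/(0.085−0.018) = 158.5556
P₀ = Σ Dₜ/(1+r)ᵗ + TV_6/(1+r)^6 = 132.8851

£132.89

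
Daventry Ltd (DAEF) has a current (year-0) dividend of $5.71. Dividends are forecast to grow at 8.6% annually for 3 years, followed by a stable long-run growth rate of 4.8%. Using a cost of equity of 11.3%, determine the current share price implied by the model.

$101.84

Two-stage DDM. Project D₁…D_3 at 0.086, terminal growth 0.048, discount at r = 0.113.
D_1 = 6.2011
D_2 = 6.7344
D_3 = 7.3135
Terminal value at t=3: TV = D_4/(r−g) = 7.6646/(0.113−0.048) = 117.9162
P₀ = 6.2011/(1+0.113)^1 + 6.7344/(1+0.113)^2 + 7.3135/(1+0.113)^3 + 117.9162/(1+0.113)^3 = 101.8363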